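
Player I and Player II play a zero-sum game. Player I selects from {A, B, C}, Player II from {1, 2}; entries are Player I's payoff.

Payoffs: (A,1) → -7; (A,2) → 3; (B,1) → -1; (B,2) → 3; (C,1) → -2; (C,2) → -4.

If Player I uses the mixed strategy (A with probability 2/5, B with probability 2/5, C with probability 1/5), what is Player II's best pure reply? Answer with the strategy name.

If Player II plays 1, Player I's expected payoff is (2/5)·(-7) + (2/5)·(-1) + (1/5)·(-2) = -18/5.
If Player II plays 2, Player I's expected payoff is (2/5)·3 + (2/5)·3 + (1/5)·(-4) = 8/5.
Player II minimizes Player I's payoff; the smallest is -18/5, so the best response is 1.

1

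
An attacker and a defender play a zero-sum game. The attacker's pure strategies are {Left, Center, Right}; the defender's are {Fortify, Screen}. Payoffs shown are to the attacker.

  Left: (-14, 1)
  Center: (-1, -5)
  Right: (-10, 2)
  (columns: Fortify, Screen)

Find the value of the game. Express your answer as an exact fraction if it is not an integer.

Row minima: Left → -14, Center → -5, Right → -10; maximin = -5.
Column maxima: Fortify → -1, Screen → 2; minimax = -1.
-5 ≠ -1, so there is no saddle point; optimal play is mixed.
Left is strictly dominated by Right, so the attacker never plays it.
On the remaining 2×2 (Center, Right vs Fortify, Screen):
Let the attacker play Center with probability p. Expected payoff against Fortify: (-1)p + (-10)(1−p) = 9p − 10; against Screen: (-5)p + 2(1−p) = −7p + 2.
Setting these equal: 9p − 10 = −7p + 2 ⇒ 16p = 12 ⇒ p = 3/4, and the value is (9)·(3/4) − 10 = -13/4.
For the defender: with q = P(Fortify), equating Center's and Right's payoffs gives 4q − 5 = −12q + 2 ⇒ q = 7/16.

-13/4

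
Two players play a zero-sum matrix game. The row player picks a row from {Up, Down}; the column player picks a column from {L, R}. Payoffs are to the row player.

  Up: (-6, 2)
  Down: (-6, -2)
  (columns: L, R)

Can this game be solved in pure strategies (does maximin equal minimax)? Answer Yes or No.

Yes

Row minima: Up → -6, Down → -6; maximin = -6.
Column maxima: L → -6, R → 2; minimax = -6.
maximin = minimax = -6, so a saddle point exists.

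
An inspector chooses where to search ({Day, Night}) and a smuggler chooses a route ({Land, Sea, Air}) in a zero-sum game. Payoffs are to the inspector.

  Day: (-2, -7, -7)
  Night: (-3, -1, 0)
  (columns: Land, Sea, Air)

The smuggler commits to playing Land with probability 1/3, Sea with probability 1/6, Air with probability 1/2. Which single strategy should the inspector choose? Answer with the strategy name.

Expected payoff of Day: (1/3)·(-2) + (1/6)·(-7) + (1/2)·(-7) = -16/3.
Expected payoff of Night: (1/3)·(-3) + (1/6)·(-1) + (1/2)·0 = -7/6.
The largest is -7/6, so the inspector's best response is Night.

Night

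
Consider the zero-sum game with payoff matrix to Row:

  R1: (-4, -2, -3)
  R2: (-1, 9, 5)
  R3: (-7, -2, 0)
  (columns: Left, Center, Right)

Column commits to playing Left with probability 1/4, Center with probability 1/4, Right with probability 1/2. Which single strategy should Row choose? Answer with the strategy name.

R2

Expected payoff of R1: (1/4)·(-4) + (1/4)·(-2) + (1/2)·(-3) = -3.
Expected payoff of R2: (1/4)·(-1) + (1/4)·9 + (1/2)·5 = 9/2.
Expected payoff of R3: (1/4)·(-7) + (1/4)·(-2) + (1/2)·0 = -9/4.
The largest is 9/2, so Row's best response is R2.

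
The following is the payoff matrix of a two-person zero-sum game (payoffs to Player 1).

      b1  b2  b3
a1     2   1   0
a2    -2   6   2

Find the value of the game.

2/3

Row minima: a1 → 0, a2 → -2; maximin = 0.
Column maxima: b1 → 2, b2 → 6, b3 → 2; minimax = 2.
0 ≠ 2, so there is no saddle point; optimal play is mixed.
b2 is strictly dominated by b3 (it gives Player 1 strictly more in every row), so Player 2 never plays it.
On the remaining 2×2 (a1, a2 vs b1, b3):
Let Player 1 play a1 with probability p. Expected payoff against b1: 2p + (-2)(1−p) = 4p − 2; against b3: 0p + 2(1−p) = −2p + 2.
Setting these equal: 4p − 2 = −2p + 2 ⇒ 6p = 4 ⇒ p = 2/3, and the value is (4)·(2/3) − 2 = 2/3.
For Player 2: with q = P(b1), equating a1's and a2's payoffs gives 2q = −4q + 2 ⇒ q = 1/3.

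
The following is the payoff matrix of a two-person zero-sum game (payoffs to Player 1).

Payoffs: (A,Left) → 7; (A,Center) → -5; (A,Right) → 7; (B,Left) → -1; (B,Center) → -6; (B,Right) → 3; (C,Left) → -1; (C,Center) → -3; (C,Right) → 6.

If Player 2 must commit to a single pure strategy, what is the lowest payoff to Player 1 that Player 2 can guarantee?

Column maxima: Left → 7, Center → -3, Right → 7.
The smallest of these is -3.

-3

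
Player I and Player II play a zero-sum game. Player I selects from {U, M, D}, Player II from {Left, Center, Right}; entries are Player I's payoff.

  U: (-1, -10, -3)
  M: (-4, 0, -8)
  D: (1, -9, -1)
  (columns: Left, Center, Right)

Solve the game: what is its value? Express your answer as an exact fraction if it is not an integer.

Row minima: U → -10, M → -8, D → -9; maximin = -8.
Column maxima: Left → 1, Center → 0, Right → -1; minimax = -1.
-8 ≠ -1, so there is no saddle point; optimal play is mixed.
U is strictly dominated by D, so Player I never plays it.
Left is strictly dominated by Right (it gives Player I strictly more in every row), so Player II never plays it.
On the remaining 2×2 (M, D vs Center, Right):
Let Player I play M with probability p. Expected payoff against Center: 0p + (-9)(1−p) = 9p − 9; against Right: (-8)p + (-1)(1−p) = −7p − 1.
Setting these equal: 9p − 9 = −7p − 1 ⇒ 16p = 8 ⇒ p = 1/2, and the value is (9)·(1/2) − 9 = -9/2.
For Player II: with q = P(Center), equating M's and D's payoffs gives 8q − 8 = −8q − 1 ⇒ q = 7/16.

-9/2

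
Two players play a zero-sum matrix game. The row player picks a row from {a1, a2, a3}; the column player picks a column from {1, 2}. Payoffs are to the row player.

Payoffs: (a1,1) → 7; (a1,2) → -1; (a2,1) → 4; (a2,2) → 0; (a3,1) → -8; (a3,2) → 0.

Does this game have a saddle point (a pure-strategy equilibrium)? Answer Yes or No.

Row minima: a1 → -1, a2 → 0, a3 → -8; maximin = 0.
Column maxima: 1 → 7, 2 → 0; minimax = 0.
maximin = minimax = 0, so a saddle point exists.

Yes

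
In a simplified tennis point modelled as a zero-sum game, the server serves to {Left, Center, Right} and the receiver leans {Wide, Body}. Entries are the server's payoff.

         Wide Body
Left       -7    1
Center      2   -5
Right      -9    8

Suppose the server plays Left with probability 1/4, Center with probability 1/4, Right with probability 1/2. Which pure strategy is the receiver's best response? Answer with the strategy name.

If the receiver plays Wide, the server's expected payoff is (1/4)·(-7) + (1/4)·2 + (1/2)·(-9) = -23/4.
If the receiver plays Body, the server's expected payoff is (1/4)·1 + (1/4)·(-5) + (1/2)·8 = 3.
The receiver minimizes the server's payoff; the smallest is -23/4, so the best response is Wide.

Wide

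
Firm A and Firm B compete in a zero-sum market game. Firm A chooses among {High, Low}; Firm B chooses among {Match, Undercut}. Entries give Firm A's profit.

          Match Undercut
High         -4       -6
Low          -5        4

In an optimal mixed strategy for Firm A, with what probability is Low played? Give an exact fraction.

Row minima: High → -6, Low → -5; maximin = -5.
Column maxima: Match → -4, Undercut → 4; minimax = -4.
-5 ≠ -4, so there is no saddle point; optimal play is mixed.
Let Firm A play High with probability p. Expected payoff against Match: (-4)p + (-5)(1−p) = p − 5; against Undercut: (-6)p + 4(1−p) = −10p + 4.
Setting these equal: p − 5 = −10p + 4 ⇒ 11p = 9 ⇒ p = 9/11, and the value is (1)·(9/11) − 5 = -46/11.
For Firm B: with q = P(Match), equating High's and Low's payoffs gives 2q − 6 = −9q + 4 ⇒ q = 10/11.

2/11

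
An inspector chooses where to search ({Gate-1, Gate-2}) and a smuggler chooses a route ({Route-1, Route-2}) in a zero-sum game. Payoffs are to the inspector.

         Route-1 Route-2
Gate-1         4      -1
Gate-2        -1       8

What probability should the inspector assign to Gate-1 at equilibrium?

Row minima: Gate-1 → -1, Gate-2 → -1; maximin = -1.
Column maxima: Route-1 → 4, Route-2 → 8; minimax = 4.
-1 ≠ 4, so there is no saddle point; optimal play is mixed.
Let the inspector play Gate-1 with probability p. Expected payoff against Route-1: 4p + (-1)(1−p) = 5p − 1; against Route-2: (-1)p + 8(1−p) = −9p + 8.
Setting these equal: 5p − 1 = −9p + 8 ⇒ 14p = 9 ⇒ p = 9/14, and the value is (5)·(9/14) − 1 = 31/14.
For the smuggler: with q = P(Route-1), equating Gate-1's and Gate-2's payoffs gives 5q − 1 = −9q + 8 ⇒ q = 9/14.

9/14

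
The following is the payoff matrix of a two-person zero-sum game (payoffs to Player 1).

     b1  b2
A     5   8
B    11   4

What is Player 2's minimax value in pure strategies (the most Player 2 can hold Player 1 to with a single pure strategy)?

Column maxima: b1 → 11, b2 → 8.
The smallest of these is 8.

8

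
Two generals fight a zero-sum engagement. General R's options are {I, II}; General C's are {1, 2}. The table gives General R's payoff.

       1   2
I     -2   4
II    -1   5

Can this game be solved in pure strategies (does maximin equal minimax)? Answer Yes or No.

Yes

Row minima: I → -2, II → -1; maximin = -1.
Column maxima: 1 → -1, 2 → 5; minimax = -1.
maximin = minimax = -1, so a saddle point exists.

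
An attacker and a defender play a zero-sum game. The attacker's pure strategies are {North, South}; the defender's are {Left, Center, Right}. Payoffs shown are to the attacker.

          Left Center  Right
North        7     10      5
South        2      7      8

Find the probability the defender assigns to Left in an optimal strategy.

3/8

Row minima: North → 5, South → 2; maximin = 5.
Column maxima: Left → 7, Center → 10, Right → 8; minimax = 7.
5 ≠ 7, so there is no saddle point; optimal play is mixed.
Center is strictly dominated by Left (it gives the attacker strictly more in every row), so the defender never plays it.
On the remaining 2×2 (North, South vs Left, Right):
Let the attacker play North with probability p. Expected payoff against Left: 7p + 2(1−p) = 5p + 2; against Right: 5p + 8(1−p) = −3p + 8.
Setting these equal: 5p + 2 = −3p + 8 ⇒ 8p = 6 ⇒ p = 3/4, and the value is (5)·(3/4) + 2 = 23/4.
For the defender: with q = P(Left), equating North's and South's payoffs gives 2q + 5 = −6q + 8 ⇒ q = 3/8.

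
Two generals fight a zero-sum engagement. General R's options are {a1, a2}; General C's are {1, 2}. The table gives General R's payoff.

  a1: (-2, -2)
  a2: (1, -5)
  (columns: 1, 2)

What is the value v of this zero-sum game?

Row minima: a1 → -2, a2 → -5; maximin = -2.
Column maxima: 1 → 1, 2 → -2; minimax = -2.
Since maximin = minimax = -2, there is a saddle point and the value is -2.

-2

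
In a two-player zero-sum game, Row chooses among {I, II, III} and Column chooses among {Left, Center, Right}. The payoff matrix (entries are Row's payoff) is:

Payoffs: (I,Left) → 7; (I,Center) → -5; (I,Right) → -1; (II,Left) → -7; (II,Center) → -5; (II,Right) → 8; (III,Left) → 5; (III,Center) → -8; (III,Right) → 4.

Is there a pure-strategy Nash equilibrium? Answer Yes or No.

Row minima: I → -5, II → -7, III → -8; maximin = -5.
Column maxima: Left → 7, Center → -5, Right → 8; minimax = -5.
maximin = minimax = -5, so a saddle point exists.

Yes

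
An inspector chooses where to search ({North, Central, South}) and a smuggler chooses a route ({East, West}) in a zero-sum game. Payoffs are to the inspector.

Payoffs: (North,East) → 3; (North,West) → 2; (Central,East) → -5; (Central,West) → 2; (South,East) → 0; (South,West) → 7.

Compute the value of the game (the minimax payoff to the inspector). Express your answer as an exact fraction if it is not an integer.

Row minima: North → 2, Central → -5, South → 0; maximin = 2.
Column maxima: East → 3, West → 7; minimax = 3.
2 ≠ 3, so there is no saddle point; optimal play is mixed.
Central is strictly dominated by South, so the inspector never plays it.
On the remaining 2×2 (North, South vs East, West):
Let the inspector play North with probability p. Expected payoff against East: 3p + 0(1−p) = 3p; against West: 2p + 7(1−p) = −5p + 7.
Setting these equal: 3p = −5p + 7 ⇒ 8p = 7 ⇒ p = 7/8, and the value is (3)·(7/8) = 21/8.
For the smuggler: with q = P(East), equating North's and South's payoffs gives q + 2 = −7q + 7 ⇒ q = 5/8.

21/8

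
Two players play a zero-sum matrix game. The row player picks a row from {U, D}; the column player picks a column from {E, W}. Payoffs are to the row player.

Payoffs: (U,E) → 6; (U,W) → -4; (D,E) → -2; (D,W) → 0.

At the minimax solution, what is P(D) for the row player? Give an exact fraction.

5/6

Row minima: U → -4, D → -2; maximin = -2.
Column maxima: E → 6, W → 0; minimax = 0.
-2 ≠ 0, so there is no saddle point; optimal play is mixed.
Let the row player play U with probability p. Expected payoff against E: 6p + (-2)(1−p) = 8p − 2; against W: (-4)p + 0(1−p) = −4p.
Setting these equal: 8p − 2 = −4p ⇒ 12p = 2 ⇒ p = 1/6, and the value is (8)·(1/6) − 2 = -2/3.
For the column player: with q = P(E), equating U's and D's payoffs gives 10q − 4 = −2q ⇒ q = 1/3.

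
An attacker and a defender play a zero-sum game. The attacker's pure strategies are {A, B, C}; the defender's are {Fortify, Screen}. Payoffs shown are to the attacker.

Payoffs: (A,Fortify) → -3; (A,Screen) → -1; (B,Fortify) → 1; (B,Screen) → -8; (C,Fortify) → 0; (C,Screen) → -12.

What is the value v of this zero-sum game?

Row minima: A → -3, B → -8, C → -12; maximin = -3.
Column maxima: Fortify → 1, Screen → -1; minimax = -1.
-3 ≠ -1, so there is no saddle point; optimal play is mixed.
C is strictly dominated by B, so the attacker never plays it.
On the remaining 2×2 (A, B vs Fortify, Screen):
Let the attacker play A with probability p. Expected payoff against Fortify: (-3)p + 1(1−p) = −4p + 1; against Screen: (-1)p + (-8)(1−p) = 7p − 8.
Setting these equal: −4p + 1 = 7p − 8 ⇒ −11p = -9 ⇒ p = 9/11, and the value is (-4)·(9/11) + 1 = -25/11.
For the defender: with q = P(Fortify), equating A's and B's payoffs gives −2q − 1 = 9q − 8 ⇒ q = 7/11.

-25/11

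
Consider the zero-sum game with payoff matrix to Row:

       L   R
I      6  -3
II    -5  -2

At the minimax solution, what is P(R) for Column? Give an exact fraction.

11/12

Row minima: I → -3, II → -5; maximin = -3.
Column maxima: L → 6, R → -2; minimax = -2.
-3 ≠ -2, so there is no saddle point; optimal play is mixed.
Let Row play I with probability p. Expected payoff against L: 6p + (-5)(1−p) = 11p − 5; against R: (-3)p + (-2)(1−p) = −p − 2.
Setting these equal: 11p − 5 = −p − 2 ⇒ 12p = 3 ⇒ p = 1/4, and the value is (11)·(1/4) − 5 = -9/4.
For Column: with q = P(L), equating I's and II's payoffs gives 9q − 3 = −3q − 2 ⇒ q = 1/12.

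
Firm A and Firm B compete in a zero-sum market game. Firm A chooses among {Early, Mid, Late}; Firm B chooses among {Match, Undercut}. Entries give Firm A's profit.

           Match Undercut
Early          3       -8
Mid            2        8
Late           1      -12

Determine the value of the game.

40/17

Row minima: Early → -8, Mid → 2, Late → -12; maximin = 2.
Column maxima: Match → 3, Undercut → 8; minimax = 3.
2 ≠ 3, so there is no saddle point; optimal play is mixed.
Late is strictly dominated by Early, so Firm A never plays it.
On the remaining 2×2 (Early, Mid vs Match, Undercut):
Let Firm A play Early with probability p. Expected payoff against Match: 3p + 2(1−p) = p + 2; against Undercut: (-8)p + 8(1−p) = −16p + 8.
Setting these equal: p + 2 = −16p + 8 ⇒ 17p = 6 ⇒ p = 6/17, and the value is (1)·(6/17) + 2 = 40/17.
For Firm B: with q = P(Match), equating Early's and Mid's payoffs gives 11q − 8 = −6q + 8 ⇒ q = 16/17.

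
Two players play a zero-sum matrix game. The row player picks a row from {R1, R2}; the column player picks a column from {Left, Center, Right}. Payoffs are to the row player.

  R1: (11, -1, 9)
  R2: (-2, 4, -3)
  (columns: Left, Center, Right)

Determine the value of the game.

Row minima: R1 → -1, R2 → -3; maximin = -1.
Column maxima: Left → 11, Center → 4, Right → 9; minimax = 4.
-1 ≠ 4, so there is no saddle point; optimal play is mixed.
Left is strictly dominated by Right (it gives the row player strictly more in every row), so the column player never plays it.
On the remaining 2×2 (R1, R2 vs Center, Right):
Let the row player play R1 with probability p. Expected payoff against Center: (-1)p + 4(1−p) = −5p + 4; against Right: 9p + (-3)(1−p) = 12p − 3.
Setting these equal: −5p + 4 = 12p − 3 ⇒ −17p = -7 ⇒ p = 7/17, and the value is (-5)·(7/17) + 4 = 33/17.
For the column player: with q = P(Center), equating R1's and R2's payoffs gives −10q + 9 = 7q − 3 ⇒ q = 12/17.

33/17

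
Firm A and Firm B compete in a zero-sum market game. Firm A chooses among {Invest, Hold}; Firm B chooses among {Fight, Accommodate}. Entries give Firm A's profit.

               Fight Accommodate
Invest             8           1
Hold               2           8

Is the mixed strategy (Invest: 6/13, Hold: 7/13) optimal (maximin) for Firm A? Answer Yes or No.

Yes

Against Fight this mix gives (6/13)·8 + (7/13)·2 = 62/13.
Against Accommodate this mix gives (6/13)·1 + (7/13)·8 = 62/13.
All of Firm B's active replies (Fight, Accommodate) yield 62/13, and no column does worse for Firm A. The mix makes Firm B indifferent and guarantees 62/13, so it is optimal.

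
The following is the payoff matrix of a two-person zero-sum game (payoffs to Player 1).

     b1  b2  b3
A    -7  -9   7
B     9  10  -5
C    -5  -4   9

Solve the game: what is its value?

Row minima: A → -9, B → -5, C → -5; maximin = -5.
Column maxima: b1 → 9, b2 → 10, b3 → 9; minimax = 9.
-5 ≠ 9, so there is no saddle point; optimal play is mixed.
A is strictly dominated by C, so Player 1 never plays it.
With A eliminated, b2 is strictly dominated by b1 (it gives Player 1 strictly more in every remaining row), so Player 2 never plays it.
On the remaining 2×2 (B, C vs b1, b3):
Let Player 1 play B with probability p. Expected payoff against b1: 9p + (-5)(1−p) = 14p − 5; against b3: (-5)p + 9(1−p) = −14p + 9.
Setting these equal: 14p − 5 = −14p + 9 ⇒ 28p = 14 ⇒ p = 1/2, and the value is (14)·(1/2) − 5 = 2.
For Player 2: with q = P(b1), equating B's and C's payoffs gives 14q − 5 = −14q + 9 ⇒ q = 1/2.

2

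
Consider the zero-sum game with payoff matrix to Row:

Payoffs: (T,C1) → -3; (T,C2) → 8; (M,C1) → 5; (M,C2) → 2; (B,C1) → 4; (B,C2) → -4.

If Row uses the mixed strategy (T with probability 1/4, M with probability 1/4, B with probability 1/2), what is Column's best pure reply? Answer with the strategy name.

C2

If Column plays C1, Row's expected payoff is (1/4)·(-3) + (1/4)·5 + (1/2)·4 = 5/2.
If Column plays C2, Row's expected payoff is (1/4)·8 + (1/4)·2 + (1/2)·(-4) = 1/2.
Column minimizes Row's payoff; the smallest is 1/2, so the best response is C2.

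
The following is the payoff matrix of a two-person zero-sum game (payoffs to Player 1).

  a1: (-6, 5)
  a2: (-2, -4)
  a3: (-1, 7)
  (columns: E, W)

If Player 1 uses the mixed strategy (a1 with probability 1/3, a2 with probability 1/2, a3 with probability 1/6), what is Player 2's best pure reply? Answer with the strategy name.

E

If Player 2 plays E, Player 1's expected payoff is (1/3)·(-6) + (1/2)·(-2) + (1/6)·(-1) = -19/6.
If Player 2 plays W, Player 1's expected payoff is (1/3)·5 + (1/2)·(-4) + (1/6)·7 = 5/6.
Player 2 minimizes Player 1's payoff; the smallest is -19/6, so the best response is E.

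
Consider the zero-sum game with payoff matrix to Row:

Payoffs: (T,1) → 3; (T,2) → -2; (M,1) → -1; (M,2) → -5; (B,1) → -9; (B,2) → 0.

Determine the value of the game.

-9/7

Row minima: T → -2, M → -5, B → -9; maximin = -2.
Column maxima: 1 → 3, 2 → 0; minimax = 0.
-2 ≠ 0, so there is no saddle point; optimal play is mixed.
M is strictly dominated by T, so Row never plays it.
On the remaining 2×2 (T, B vs 1, 2):
Let Row play T with probability p. Expected payoff against 1: 3p + (-9)(1−p) = 12p − 9; against 2: (-2)p + 0(1−p) = −2p.
Setting these equal: 12p − 9 = −2p ⇒ 14p = 9 ⇒ p = 9/14, and the value is (12)·(9/14) − 9 = -9/7.
For Column: with q = P(1), equating T's and B's payoffs gives 5q − 2 = −9q ⇒ q = 1/7.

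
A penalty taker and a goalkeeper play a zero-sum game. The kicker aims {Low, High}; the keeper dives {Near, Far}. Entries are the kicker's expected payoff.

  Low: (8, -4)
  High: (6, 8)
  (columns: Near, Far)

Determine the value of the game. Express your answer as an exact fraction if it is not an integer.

44/7

Row minima: Low → -4, High → 6; maximin = 6.
Column maxima: Near → 8, Far → 8; minimax = 8.
6 ≠ 8, so there is no saddle point; optimal play is mixed.
Let the kicker play Low with probability p. Expected payoff against Near: 8p + 6(1−p) = 2p + 6; against Far: (-4)p + 8(1−p) = −12p + 8.
Setting these equal: 2p + 6 = −12p + 8 ⇒ 14p = 2 ⇒ p = 1/7, and the value is (2)·(1/7) + 6 = 44/7.
For the keeper: with q = P(Near), equating Low's and High's payoffs gives 12q − 4 = −2q + 8 ⇒ q = 6/7.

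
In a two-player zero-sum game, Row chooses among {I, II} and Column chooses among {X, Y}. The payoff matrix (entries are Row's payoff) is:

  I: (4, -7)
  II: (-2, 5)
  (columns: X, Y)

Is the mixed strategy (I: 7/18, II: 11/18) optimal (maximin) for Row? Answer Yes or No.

Against X this mix gives (7/18)·4 + (11/18)·(-2) = 1/3.
Against Y this mix gives (7/18)·(-7) + (11/18)·5 = 1/3.
All of Column's active replies (X, Y) yield 1/3, and no column does worse for Row. The mix makes Column indifferent and guarantees 1/3, so it is optimal.

Yes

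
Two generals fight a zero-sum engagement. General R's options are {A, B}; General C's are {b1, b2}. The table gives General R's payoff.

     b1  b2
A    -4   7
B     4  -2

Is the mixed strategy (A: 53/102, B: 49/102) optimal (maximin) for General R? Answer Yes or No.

Against b1 this mix gives (53/102)·(-4) + (49/102)·4 = -8/51.
Against b2 this mix gives (53/102)·7 + (49/102)·(-2) = 91/34.
General C will play b1, holding General R to -8/51. Shifting weight toward the row that does better against b1 would raise this floor (the equalizing mix achieves 20/17 against both b1 and b2), so the proposed strategy is not optimal.

No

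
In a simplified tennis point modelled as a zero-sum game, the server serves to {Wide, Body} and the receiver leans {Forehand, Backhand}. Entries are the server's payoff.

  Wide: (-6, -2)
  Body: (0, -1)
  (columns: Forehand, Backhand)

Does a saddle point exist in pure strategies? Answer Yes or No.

Row minima: Wide → -6, Body → -1; maximin = -1.
Column maxima: Forehand → 0, Backhand → -1; minimax = -1.
maximin = minimax = -1, so a saddle point exists.

Yes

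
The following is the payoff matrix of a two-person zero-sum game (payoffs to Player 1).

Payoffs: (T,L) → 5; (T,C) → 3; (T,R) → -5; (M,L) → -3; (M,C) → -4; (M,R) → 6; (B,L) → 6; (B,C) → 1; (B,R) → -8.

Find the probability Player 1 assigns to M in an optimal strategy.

Row minima: T → -5, M → -4, B → -8; maximin = -4.
Column maxima: L → 6, C → 3, R → 6; minimax = 3.
-4 ≠ 3, so there is no saddle point; optimal play is mixed.
L is strictly dominated by C (it gives Player 1 strictly more in every row), so Player 2 never plays it.
With L eliminated, B is strictly dominated by T (T gives Player 1 strictly more in every remaining column), so Player 1 never plays it.
On the remaining 2×2 (T, M vs C, R):
Let Player 1 play T with probability p. Expected payoff against C: 3p + (-4)(1−p) = 7p − 4; against R: (-5)p + 6(1−p) = −11p + 6.
Setting these equal: 7p − 4 = −11p + 6 ⇒ 18p = 10 ⇒ p = 5/9, and the value is (7)·(5/9) − 4 = -1/9.
For Player 2: with q = P(C), equating T's and M's payoffs gives 8q − 5 = −10q + 6 ⇒ q = 11/18.

4/9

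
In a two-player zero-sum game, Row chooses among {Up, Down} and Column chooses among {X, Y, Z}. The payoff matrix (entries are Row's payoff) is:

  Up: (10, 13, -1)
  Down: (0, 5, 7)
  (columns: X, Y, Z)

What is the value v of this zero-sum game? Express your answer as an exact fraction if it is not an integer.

Row minima: Up → -1, Down → 0; maximin = 0.
Column maxima: X → 10, Y → 13, Z → 7; minimax = 7.
0 ≠ 7, so there is no saddle point; optimal play is mixed.
Y is strictly dominated by X (it gives Row strictly more in every row), so Column never plays it.
On the remaining 2×2 (Up, Down vs X, Z):
Let Row play Up with probability p. Expected payoff against X: 10p + 0(1−p) = 10p; against Z: (-1)p + 7(1−p) = −8p + 7.
Setting these equal: 10p = −8p + 7 ⇒ 18p = 7 ⇒ p = 7/18, and the value is (10)·(7/18) = 35/9.
For Column: with q = P(X), equating Up's and Down's payoffs gives 11q − 1 = −7q + 7 ⇒ q = 4/9.

35/9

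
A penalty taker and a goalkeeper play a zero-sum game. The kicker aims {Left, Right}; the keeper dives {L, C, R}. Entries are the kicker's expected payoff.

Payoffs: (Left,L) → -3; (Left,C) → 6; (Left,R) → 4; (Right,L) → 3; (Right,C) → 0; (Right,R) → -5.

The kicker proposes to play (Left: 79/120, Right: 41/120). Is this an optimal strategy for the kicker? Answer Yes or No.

Against L this mix gives (79/120)·(-3) + (41/120)·3 = -19/20.
Against C this mix gives (79/120)·6 + (41/120)·0 = 79/20.
Against R this mix gives (79/120)·4 + (41/120)·(-5) = 37/40.
The keeper will play L, holding the kicker to -19/20. Shifting weight toward the row that does better against L would raise this floor (the equalizing mix achieves -1/5 against both L and R), so the proposed strategy is not optimal.

No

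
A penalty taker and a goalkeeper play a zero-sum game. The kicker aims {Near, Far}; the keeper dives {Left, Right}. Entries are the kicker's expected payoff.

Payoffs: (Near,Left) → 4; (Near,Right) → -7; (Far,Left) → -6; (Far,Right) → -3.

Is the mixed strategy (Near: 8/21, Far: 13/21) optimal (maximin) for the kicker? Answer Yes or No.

No

Against Left this mix gives (8/21)·4 + (13/21)·(-6) = -46/21.
Against Right this mix gives (8/21)·(-7) + (13/21)·(-3) = -95/21.
The keeper will play Right, holding the kicker to -95/21. Shifting weight toward the row that does better against Right would raise this floor (the equalizing mix achieves -27/7 against both Right and Left), so the proposed strategy is not optimal.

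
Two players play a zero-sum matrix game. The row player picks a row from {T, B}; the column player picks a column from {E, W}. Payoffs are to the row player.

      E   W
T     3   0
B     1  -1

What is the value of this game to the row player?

0

Row minima: T → 0, B → -1; maximin = 0.
Column maxima: E → 3, W → 0; minimax = 0.
Since maximin = minimax = 0, there is a saddle point and the value is 0.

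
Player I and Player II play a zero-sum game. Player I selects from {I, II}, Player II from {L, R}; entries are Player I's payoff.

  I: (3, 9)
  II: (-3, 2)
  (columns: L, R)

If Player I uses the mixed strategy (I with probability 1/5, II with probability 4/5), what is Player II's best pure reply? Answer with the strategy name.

L

If Player II plays L, Player I's expected payoff is (1/5)·3 + (4/5)·(-3) = -9/5.
If Player II plays R, Player I's expected payoff is (1/5)·9 + (4/5)·2 = 17/5.
Player II minimizes Player I's payoff; the smallest is -9/5, so the best response is L.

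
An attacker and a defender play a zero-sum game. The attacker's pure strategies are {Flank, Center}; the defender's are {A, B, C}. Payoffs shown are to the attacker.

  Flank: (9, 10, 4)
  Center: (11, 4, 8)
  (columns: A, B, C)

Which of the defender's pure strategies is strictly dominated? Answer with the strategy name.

A

C holds the attacker's payoff strictly below A in every row: 4 < 9, 8 < 11.
So A is strictly dominated for the defender.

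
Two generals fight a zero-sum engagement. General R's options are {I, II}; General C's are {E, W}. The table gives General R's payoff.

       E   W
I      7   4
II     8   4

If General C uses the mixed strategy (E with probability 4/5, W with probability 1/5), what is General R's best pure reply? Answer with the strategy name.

Expected payoff of I: (4/5)·7 + (1/5)·4 = 32/5.
Expected payoff of II: (4/5)·8 + (1/5)·4 = 36/5.
The largest is 36/5, so General R's best response is II.

II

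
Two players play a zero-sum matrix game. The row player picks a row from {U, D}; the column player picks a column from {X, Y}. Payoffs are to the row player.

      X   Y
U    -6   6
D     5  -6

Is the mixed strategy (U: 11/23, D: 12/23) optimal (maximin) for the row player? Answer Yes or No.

Against X this mix gives (11/23)·(-6) + (12/23)·5 = -6/23.
Against Y this mix gives (11/23)·6 + (12/23)·(-6) = -6/23.
All of the column player's active replies (X, Y) yield -6/23, and no column does worse for the row player. The mix makes the column player indifferent and guarantees -6/23, so it is optimal.

Yes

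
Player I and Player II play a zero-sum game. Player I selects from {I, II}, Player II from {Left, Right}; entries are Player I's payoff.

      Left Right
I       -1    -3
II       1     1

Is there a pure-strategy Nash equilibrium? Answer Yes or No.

Row minima: I → -3, II → 1; maximin = 1.
Column maxima: Left → 1, Right → 1; minimax = 1.
maximin = minimax = 1, so a saddle point exists.

Yes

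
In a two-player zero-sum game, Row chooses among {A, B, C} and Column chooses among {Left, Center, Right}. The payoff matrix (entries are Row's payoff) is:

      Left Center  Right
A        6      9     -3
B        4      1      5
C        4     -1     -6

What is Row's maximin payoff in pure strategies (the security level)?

1

Row minima: A → -3, B → 1, C → -6.
The best of these is 1.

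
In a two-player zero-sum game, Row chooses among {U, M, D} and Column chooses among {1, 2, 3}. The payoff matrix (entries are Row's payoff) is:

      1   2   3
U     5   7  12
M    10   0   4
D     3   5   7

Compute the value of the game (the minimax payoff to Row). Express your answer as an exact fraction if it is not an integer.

Row minima: U → 5, M → 0, D → 3; maximin = 5.
Column maxima: 1 → 10, 2 → 7, 3 → 12; minimax = 7.
5 ≠ 7, so there is no saddle point; optimal play is mixed.
D is strictly dominated by U, so Row never plays it.
3 is strictly dominated by 2 (it gives Row strictly more in every row), so Column never plays it.
On the remaining 2×2 (U, M vs 1, 2):
Let Row play U with probability p. Expected payoff against 1: 5p + 10(1−p) = −5p + 10; against 2: 7p + 0(1−p) = 7p.
Setting these equal: −5p + 10 = 7p ⇒ −12p = -10 ⇒ p = 5/6, and the value is (-5)·(5/6) + 10 = 35/6.
For Column: with q = P(1), equating U's and M's payoffs gives −2q + 7 = 10q ⇒ q = 7/12.

35/6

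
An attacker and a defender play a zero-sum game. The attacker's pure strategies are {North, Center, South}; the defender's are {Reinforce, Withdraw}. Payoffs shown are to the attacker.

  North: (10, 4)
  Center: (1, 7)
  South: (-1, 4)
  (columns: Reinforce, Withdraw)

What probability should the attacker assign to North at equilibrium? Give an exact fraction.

1/2

Row minima: North → 4, Center → 1, South → -1; maximin = 4.
Column maxima: Reinforce → 10, Withdraw → 7; minimax = 7.
4 ≠ 7, so there is no saddle point; optimal play is mixed.
South is strictly dominated by Center, so the attacker never plays it.
On the remaining 2×2 (North, Center vs Reinforce, Withdraw):
Let the attacker play North with probability p. Expected payoff against Reinforce: 10p + 1(1−p) = 9p + 1; against Withdraw: 4p + 7(1−p) = −3p + 7.
Setting these equal: 9p + 1 = −3p + 7 ⇒ 12p = 6 ⇒ p = 1/2, and the value is (9)·(1/2) + 1 = 11/2.
For the defender: with q = P(Reinforce), equating North's and Center's payoffs gives 6q + 4 = −6q + 7 ⇒ q = 1/4.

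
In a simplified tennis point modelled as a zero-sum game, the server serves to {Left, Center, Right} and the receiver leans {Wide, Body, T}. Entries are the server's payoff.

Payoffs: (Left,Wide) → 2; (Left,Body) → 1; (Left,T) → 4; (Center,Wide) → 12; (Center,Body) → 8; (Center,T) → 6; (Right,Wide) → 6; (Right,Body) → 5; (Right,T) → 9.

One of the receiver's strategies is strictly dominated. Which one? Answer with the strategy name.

Body holds the server's payoff strictly below Wide in every row: 1 < 2, 8 < 12, 5 < 6.
So Wide is strictly dominated for the receiver.

Wide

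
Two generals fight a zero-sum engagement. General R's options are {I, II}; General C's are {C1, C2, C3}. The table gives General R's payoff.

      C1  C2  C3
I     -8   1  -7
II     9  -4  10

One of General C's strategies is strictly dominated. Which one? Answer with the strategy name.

C3

C1 holds General R's payoff strictly below C3 in every row: -8 < -7, 9 < 10.
So C3 is strictly dominated for General C.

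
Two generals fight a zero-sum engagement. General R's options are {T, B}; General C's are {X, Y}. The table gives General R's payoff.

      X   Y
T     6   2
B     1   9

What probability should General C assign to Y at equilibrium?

Row minima: T → 2, B → 1; maximin = 2.
Column maxima: X → 6, Y → 9; minimax = 6.
2 ≠ 6, so there is no saddle point; optimal play is mixed.
Let General R play T with probability p. Expected payoff against X: 6p + 1(1−p) = 5p + 1; against Y: 2p + 9(1−p) = −7p + 9.
Setting these equal: 5p + 1 = −7p + 9 ⇒ 12p = 8 ⇒ p = 2/3, and the value is (5)·(2/3) + 1 = 13/3.
For General C: with q = P(X), equating T's and B's payoffs gives 4q + 2 = −8q + 9 ⇒ q = 7/12.

5/12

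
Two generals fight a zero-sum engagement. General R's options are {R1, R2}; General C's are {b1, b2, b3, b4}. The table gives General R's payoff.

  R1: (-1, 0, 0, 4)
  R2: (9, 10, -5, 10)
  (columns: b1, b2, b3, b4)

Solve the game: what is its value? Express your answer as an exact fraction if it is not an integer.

-1/3

Row minima: R1 → -1, R2 → -5; maximin = -1.
Column maxima: b1 → 9, b2 → 10, b3 → 0, b4 → 10; minimax = 0.
-1 ≠ 0, so there is no saddle point; optimal play is mixed.
b2 is strictly dominated by b1 (it gives General R strictly more in every row), so General C never plays it.
b4 is strictly dominated by b1 (it gives General R strictly more in every row), so General C never plays it.
On the remaining 2×2 (R1, R2 vs b1, b3):
Let General R play R1 with probability p. Expected payoff against b1: (-1)p + 9(1−p) = −10p + 9; against b3: 0p + (-5)(1−p) = 5p − 5.
Setting these equal: −10p + 9 = 5p − 5 ⇒ −15p = -14 ⇒ p = 14/15, and the value is (-10)·(14/15) + 9 = -1/3.
For General C: with q = P(b1), equating R1's and R2's payoffs gives −q = 14q − 5 ⇒ q = 1/3.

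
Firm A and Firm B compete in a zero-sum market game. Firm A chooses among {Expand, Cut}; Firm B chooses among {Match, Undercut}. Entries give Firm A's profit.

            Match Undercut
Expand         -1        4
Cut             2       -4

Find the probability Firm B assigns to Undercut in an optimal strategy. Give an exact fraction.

3/11

Row minima: Expand → -1, Cut → -4; maximin = -1.
Column maxima: Match → 2, Undercut → 4; minimax = 2.
-1 ≠ 2, so there is no saddle point; optimal play is mixed.
Let Firm A play Expand with probability p. Expected payoff against Match: (-1)p + 2(1−p) = −3p + 2; against Undercut: 4p + (-4)(1−p) = 8p − 4.
Setting these equal: −3p + 2 = 8p − 4 ⇒ −11p = -6 ⇒ p = 6/11, and the value is (-3)·(6/11) + 2 = 4/11.
For Firm B: with q = P(Match), equating Expand's and Cut's payoffs gives −5q + 4 = 6q − 4 ⇒ q = 8/11.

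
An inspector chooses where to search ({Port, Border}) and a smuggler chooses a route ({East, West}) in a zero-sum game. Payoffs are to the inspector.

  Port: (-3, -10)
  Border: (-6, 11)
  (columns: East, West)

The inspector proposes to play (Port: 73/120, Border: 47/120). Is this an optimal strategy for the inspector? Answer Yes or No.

No

Against East this mix gives (73/120)·(-3) + (47/120)·(-6) = -167/40.
Against West this mix gives (73/120)·(-10) + (47/120)·11 = -71/40.
The smuggler will play East, holding the inspector to -167/40. Shifting weight toward the row that does better against East would raise this floor (the equalizing mix achieves -31/8 against both East and West), so the proposed strategy is not optimal.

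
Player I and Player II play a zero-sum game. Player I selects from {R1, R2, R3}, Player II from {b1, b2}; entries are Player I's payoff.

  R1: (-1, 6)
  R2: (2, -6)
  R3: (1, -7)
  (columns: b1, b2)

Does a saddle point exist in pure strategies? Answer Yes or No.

No

Row minima: R1 → -1, R2 → -6, R3 → -7; maximin = -1.
Column maxima: b1 → 2, b2 → 6; minimax = 2.
-1 ≠ 2, so no pure-strategy equilibrium exists.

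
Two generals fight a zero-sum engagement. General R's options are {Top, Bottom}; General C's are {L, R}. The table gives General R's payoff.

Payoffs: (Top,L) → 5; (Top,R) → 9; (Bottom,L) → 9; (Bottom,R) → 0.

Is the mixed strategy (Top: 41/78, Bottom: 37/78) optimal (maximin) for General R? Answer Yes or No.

No

Against L this mix gives (41/78)·5 + (37/78)·9 = 269/39.
Against R this mix gives (41/78)·9 + (37/78)·0 = 123/26.
General C will play R, holding General R to 123/26. Shifting weight toward the row that does better against R would raise this floor (the equalizing mix achieves 81/13 against both R and L), so the proposed strategy is not optimal.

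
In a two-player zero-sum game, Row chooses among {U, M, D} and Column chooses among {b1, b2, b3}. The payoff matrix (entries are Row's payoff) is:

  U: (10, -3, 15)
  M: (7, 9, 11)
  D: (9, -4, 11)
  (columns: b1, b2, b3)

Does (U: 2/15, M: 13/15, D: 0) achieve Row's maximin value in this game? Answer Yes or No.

Against b1 this mix gives (2/15)·10 + (13/15)·7 = 37/5.
Against b2 this mix gives (2/15)·(-3) + (13/15)·9 = 37/5.
Against b3 this mix gives (2/15)·15 + (13/15)·11 = 173/15.
All of Column's active replies (b1, b2) yield 37/5, and no column does worse for Row. The mix makes Column indifferent and guarantees 37/5, so it is optimal.

Yes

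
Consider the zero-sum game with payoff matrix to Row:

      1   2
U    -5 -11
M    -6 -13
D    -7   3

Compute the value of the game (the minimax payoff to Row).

Row minima: U → -11, M → -13, D → -7; maximin = -7.
Column maxima: 1 → -5, 2 → 3; minimax = -5.
-7 ≠ -5, so there is no saddle point; optimal play is mixed.
M is strictly dominated by U, so Row never plays it.
On the remaining 2×2 (U, D vs 1, 2):
Let Row play U with probability p. Expected payoff against 1: (-5)p + (-7)(1−p) = 2p − 7; against 2: (-11)p + 3(1−p) = −14p + 3.
Setting these equal: 2p − 7 = −14p + 3 ⇒ 16p = 10 ⇒ p = 5/8, and the value is (2)·(5/8) − 7 = -23/4.
For Column: with q = P(1), equating U's and D's payoffs gives 6q − 11 = −10q + 3 ⇒ q = 7/8.

-23/4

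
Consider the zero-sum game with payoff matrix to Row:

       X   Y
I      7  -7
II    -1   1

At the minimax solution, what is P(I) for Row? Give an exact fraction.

1/8

Row minima: I → -7, II → -1; maximin = -1.
Column maxima: X → 7, Y → 1; minimax = 1.
-1 ≠ 1, so there is no saddle point; optimal play is mixed.
Let Row play I with probability p. Expected payoff against X: 7p + (-1)(1−p) = 8p − 1; against Y: (-7)p + 1(1−p) = −8p + 1.
Setting these equal: 8p − 1 = −8p + 1 ⇒ 16p = 2 ⇒ p = 1/8, and the value is (8)·(1/8) − 1 = 0.
For Column: with q = P(X), equating I's and II's payoffs gives 14q − 7 = −2q + 1 ⇒ q = 1/2.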